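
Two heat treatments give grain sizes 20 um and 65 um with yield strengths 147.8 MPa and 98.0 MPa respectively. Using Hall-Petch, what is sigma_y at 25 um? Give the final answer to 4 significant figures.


sigma_y = sigma0 + k / sqrt(d)
1/sqrt(d1) = 1/sqrt(2e-05) = 223.607;  1/sqrt(d2) = 124.035
k = (sigma1 - sigma2) / (1/sqrt(d1) - 1/sqrt(d2)) = (147.8 - 98.0) / (223.607 - 124.035) = 0.50014 MPa*m^0.5
sigma0 = sigma1 - k/sqrt(d1) = 147.8 - 0.50014*223.607 = 35.9652 MPa
sigma_y(d3) = 35.9652 + 0.50014 / sqrt(2.5e-05) = 136 MPa


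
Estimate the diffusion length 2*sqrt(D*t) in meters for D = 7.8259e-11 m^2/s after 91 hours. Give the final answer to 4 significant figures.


t = 91 hr = 327600 s
Diffusion length = 2*sqrt(D*t)
= 2*sqrt(7.8259e-11 * 327600)
= 0.01013 m


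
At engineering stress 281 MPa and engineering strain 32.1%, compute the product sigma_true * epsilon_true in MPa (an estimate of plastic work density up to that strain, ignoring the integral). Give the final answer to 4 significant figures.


sigma_true = sigma_eng * (1 + epsilon_eng)
sigma_true = 281 * (1 + 0.321) = 371.201 MPa
epsilon_true = ln(1 + epsilon_eng)
epsilon_true = ln(1 + 0.321) = 0.278389
sigma_true * epsilon_true = 371.201 * 0.278389 = 103.3 MPa


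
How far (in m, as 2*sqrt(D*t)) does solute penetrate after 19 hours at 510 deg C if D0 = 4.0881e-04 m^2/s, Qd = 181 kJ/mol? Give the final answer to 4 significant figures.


Step 1: D = D0 * exp(-Qd/(R*T))
T = 783.15 K
D = 4.0881e-04 * exp(-181e3 / (8.314 * 783.15)) = 3.4572e-16 m^2/s
Step 2: L = 2*sqrt(D*t)
t = 19 h = 68400 s
L = 2*sqrt(3.4572e-16 * 68400) = 9.726e-06 m


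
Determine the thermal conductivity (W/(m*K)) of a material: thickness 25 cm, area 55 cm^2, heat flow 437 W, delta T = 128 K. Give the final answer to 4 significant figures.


k = Q*L / (A*dT)
L = 0.25 m, A = 5.5e-03 m^2
k = 437 * 0.25 / (5.5e-03 * 128)
k = 155.2 W/(m*K)


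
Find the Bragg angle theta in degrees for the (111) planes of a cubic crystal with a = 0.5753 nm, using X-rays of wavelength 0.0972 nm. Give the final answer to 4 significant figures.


d = a / sqrt(h^2+k^2+l^2)
d = 0.5753 / sqrt(3) = 0.33215 nm
lambda = 2*d*sin(theta)  =>  sin(theta) = lambda / (2*d)
sin(theta) = 0.0972 / (2 * 0.33215) = 0.14632
theta = 8.414 deg


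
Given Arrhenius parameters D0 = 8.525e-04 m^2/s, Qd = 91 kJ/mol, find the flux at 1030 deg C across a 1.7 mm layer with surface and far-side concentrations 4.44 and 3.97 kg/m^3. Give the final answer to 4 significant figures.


Step 1: D = D0 * exp(-Qd/(R*T))
T = 1030 + 273.15 = 1303.15 K
D = 8.525e-04 * exp(-91e3 / (8.314 * 1303.15)) = 1.91856e-07 m^2/s
Step 2: J = D * (C1 - C2) / dx
J = 1.91856e-07 * (4.44 - 3.97) / 1.7e-03
J = 5.304e-05 kg/(m^2*s)


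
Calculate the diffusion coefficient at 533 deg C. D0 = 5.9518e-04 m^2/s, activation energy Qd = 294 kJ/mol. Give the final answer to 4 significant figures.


D = D0 * exp(-Qd / (R*T))
T = 806.15 K
D = 5.9518e-04 * exp(-294e3 / (8.314 * 806.15))
D = 5.299e-23 m^2/s


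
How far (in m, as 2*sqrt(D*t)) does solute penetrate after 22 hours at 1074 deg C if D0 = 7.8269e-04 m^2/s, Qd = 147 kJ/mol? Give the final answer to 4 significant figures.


Step 1: D = D0 * exp(-Qd/(R*T))
T = 1347.15 K
D = 7.8269e-04 * exp(-147e3 / (8.314 * 1347.15)) = 1.56163e-09 m^2/s
Step 2: L = 2*sqrt(D*t)
t = 22 h = 79200 s
L = 2*sqrt(1.56163e-09 * 79200) = 0.02224 m


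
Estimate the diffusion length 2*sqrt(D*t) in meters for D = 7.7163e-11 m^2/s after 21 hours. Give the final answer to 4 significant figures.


t = 21 hr = 75600 s
Diffusion length = 2*sqrt(D*t)
= 2*sqrt(7.7163e-11 * 75600)
= 4.831e-03 m


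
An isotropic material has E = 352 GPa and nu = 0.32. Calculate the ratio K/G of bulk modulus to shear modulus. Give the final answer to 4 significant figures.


G = E / (2*(1+nu))
G = 352 / (2*(1+0.32)) = 133.333 GPa
K = E / (3*(1-2*nu))
K = 352 / (3*(1-2*0.32)) = 325.926 GPa
K/G = 325.926 / 133.333 = 2.444


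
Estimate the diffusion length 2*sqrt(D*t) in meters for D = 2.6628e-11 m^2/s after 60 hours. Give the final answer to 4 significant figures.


t = 60 hr = 216000 s
Diffusion length = 2*sqrt(D*t)
= 2*sqrt(2.6628e-11 * 216000)
= 4.797e-03 m


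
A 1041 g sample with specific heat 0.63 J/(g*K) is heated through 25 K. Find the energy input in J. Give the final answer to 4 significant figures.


Q = m * cp * dT
Q = 1041 * 0.63 * 25
Q = 16400 J


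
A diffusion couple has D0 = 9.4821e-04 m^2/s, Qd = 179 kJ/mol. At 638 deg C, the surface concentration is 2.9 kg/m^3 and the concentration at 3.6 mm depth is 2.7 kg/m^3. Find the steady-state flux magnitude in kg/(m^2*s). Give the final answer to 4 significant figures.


Step 1: D = D0 * exp(-Qd/(R*T))
T = 638 + 273.15 = 911.15 K
D = 9.4821e-04 * exp(-179e3 / (8.314 * 911.15)) = 5.18533e-14 m^2/s
Step 2: J = D * (C1 - C2) / dx
J = 5.18533e-14 * (2.9 - 2.7) / 3.6e-03
J = 2.881e-12 kg/(m^2*s)


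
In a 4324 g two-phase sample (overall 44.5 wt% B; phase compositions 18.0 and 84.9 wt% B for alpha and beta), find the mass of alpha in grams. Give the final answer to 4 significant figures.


f_alpha = (C_beta - C0) / (C_beta - C_alpha)
f_alpha = (84.9 - 44.5) / (84.9 - 18.0) = 0.603886
m_alpha = f_alpha * m_total = 0.603886 * 4324 = 2611 g


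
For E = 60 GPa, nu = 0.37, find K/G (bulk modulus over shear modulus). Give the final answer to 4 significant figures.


G = E / (2*(1+nu))
G = 60 / (2*(1+0.37)) = 21.8978 GPa
K = E / (3*(1-2*nu))
K = 60 / (3*(1-2*0.37)) = 76.9231 GPa
K/G = 76.9231 / 21.8978 = 3.513


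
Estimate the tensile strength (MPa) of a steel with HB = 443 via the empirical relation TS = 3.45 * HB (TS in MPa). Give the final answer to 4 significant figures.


TS (MPa) = 3.45 * HB
TS = 3.45 * 443
TS = 1528 MPa


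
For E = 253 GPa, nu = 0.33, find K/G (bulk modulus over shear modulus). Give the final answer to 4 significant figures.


G = E / (2*(1+nu))
G = 253 / (2*(1+0.33)) = 95.1128 GPa
K = E / (3*(1-2*nu))
K = 253 / (3*(1-2*0.33)) = 248.039 GPa
K/G = 248.039 / 95.1128 = 2.608


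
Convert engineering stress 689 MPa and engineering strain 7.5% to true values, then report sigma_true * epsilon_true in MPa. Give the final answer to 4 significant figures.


sigma_true = sigma_eng * (1 + epsilon_eng)
sigma_true = 689 * (1 + 0.075) = 740.675 MPa
epsilon_true = ln(1 + epsilon_eng)
epsilon_true = ln(1 + 0.075) = 0.0723207
sigma_true * epsilon_true = 740.675 * 0.0723207 = 53.57 MPa


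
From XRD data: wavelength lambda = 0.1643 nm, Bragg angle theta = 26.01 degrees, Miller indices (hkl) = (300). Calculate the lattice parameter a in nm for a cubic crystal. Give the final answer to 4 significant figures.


d = lambda / (2*sin(theta))
d = 0.1643 / (2*sin(26.01 deg))
d = 0.187331 nm
a = d * sqrt(h^2+k^2+l^2) = 0.187331 * sqrt(9)
a = 0.562 nm


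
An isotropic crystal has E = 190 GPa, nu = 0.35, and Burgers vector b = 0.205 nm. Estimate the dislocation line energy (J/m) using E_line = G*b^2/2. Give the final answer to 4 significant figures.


Step 1: G = E / (2*(1+nu))
G = 190 / (2*(1+0.35)) = 70.3704 GPa = 7.03704e+10 Pa
Step 2: E_line = G*b^2/2
b = 0.205 nm = 2.05e-10 m
E_line = 0.5 * 7.03704e+10 * (2.05e-10)^2 = 1.479e-09 J/m


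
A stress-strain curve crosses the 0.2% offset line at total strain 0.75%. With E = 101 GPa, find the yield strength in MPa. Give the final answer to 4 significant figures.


Offset strain = 0.002
Elastic strain at yield = total_strain - offset = 7.5e-03 - 0.002 = 5.5e-03
sigma_y = E * elastic_strain = 101000 * 5.5e-03
sigma_y = 555.5 MPa


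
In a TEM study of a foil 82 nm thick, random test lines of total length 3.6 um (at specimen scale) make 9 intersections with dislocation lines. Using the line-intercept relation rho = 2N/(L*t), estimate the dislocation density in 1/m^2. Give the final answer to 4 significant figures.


rho = 2N / (L * t)
L = 3.6 um = 3.6e-06 m, t = 82 nm = 8.2e-08 m
rho = 2 * 9 / (3.6e-06 * 8.2e-08)
rho = 6.098e+13 1/m^2


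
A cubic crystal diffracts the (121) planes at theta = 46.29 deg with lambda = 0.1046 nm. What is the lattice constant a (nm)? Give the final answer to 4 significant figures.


d = lambda / (2*sin(theta))
d = 0.1046 / (2*sin(46.29 deg))
d = 0.0723528 nm
a = d * sqrt(h^2+k^2+l^2) = 0.0723528 * sqrt(6)
a = 0.1772 nm


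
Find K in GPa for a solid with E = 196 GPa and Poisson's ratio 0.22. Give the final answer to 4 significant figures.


K = E / (3*(1-2*nu))
K = 196 / (3*(1-2*0.22))
K = 116.7 GPa


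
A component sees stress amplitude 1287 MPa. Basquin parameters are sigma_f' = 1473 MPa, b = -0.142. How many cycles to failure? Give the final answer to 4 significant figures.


sigma_a = sigma_f' * (2*Nf)^b
2*Nf = (sigma_a / sigma_f')^(1/b)
2*Nf = (1287 / 1473)^(1/-0.142)
2*Nf = 2.5873
Nf = 1.294 cycles


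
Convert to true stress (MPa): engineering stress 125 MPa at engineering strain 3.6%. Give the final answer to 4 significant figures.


sigma_true = sigma_eng * (1 + epsilon_eng)
sigma_true = 125 * (1 + 0.036)
sigma_true = 129.5 MPa


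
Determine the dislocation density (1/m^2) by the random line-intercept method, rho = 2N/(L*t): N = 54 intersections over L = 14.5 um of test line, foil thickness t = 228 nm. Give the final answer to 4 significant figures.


rho = 2N / (L * t)
L = 14.5 um = 1.45e-05 m, t = 228 nm = 2.28e-07 m
rho = 2 * 54 / (1.45e-05 * 2.28e-07)
rho = 3.267e+13 1/m^2


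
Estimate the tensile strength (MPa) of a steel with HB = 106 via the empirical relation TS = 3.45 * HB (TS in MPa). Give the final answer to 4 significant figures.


TS (MPa) = 3.45 * HB
TS = 3.45 * 106
TS = 365.7 MPa


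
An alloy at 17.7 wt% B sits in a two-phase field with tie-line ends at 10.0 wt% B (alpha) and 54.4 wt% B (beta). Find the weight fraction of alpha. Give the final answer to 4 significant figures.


f_alpha = (C_beta - C0) / (C_beta - C_alpha)
f_alpha = (54.4 - 17.7) / (54.4 - 10.0)
f_alpha = 0.8266


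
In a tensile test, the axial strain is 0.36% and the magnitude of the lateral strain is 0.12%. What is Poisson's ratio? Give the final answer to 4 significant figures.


nu = -epsilon_lat / epsilon_axial
Lateral strain is contraction (negative), so using magnitudes:
nu = 0.12 / 0.36
nu = 0.3333


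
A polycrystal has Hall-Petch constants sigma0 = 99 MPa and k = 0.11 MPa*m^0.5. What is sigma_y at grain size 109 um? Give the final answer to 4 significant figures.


sigma_y = sigma0 + k / sqrt(d)
d = 109 um = 1.09e-04 m
sigma_y = 99 + 0.11 / sqrt(1.09e-04)
sigma_y = 109.5 MPa


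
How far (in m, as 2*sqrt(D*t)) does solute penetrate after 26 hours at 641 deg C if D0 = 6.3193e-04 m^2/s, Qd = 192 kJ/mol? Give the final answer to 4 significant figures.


Step 1: D = D0 * exp(-Qd/(R*T))
T = 914.15 K
D = 6.3193e-04 * exp(-192e3 / (8.314 * 914.15)) = 6.75103e-15 m^2/s
Step 2: L = 2*sqrt(D*t)
t = 26 h = 93600 s
L = 2*sqrt(6.75103e-15 * 93600) = 5.028e-05 m


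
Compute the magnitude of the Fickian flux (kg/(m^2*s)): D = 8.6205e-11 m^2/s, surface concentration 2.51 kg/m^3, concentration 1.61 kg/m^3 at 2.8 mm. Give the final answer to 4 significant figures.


J = -D * (dC/dx) = D * (C1 - C2) / dx
J = 8.6205e-11 * (2.51 - 1.61) / 2.8e-03
J = 2.771e-08 kg/(m^2*s)


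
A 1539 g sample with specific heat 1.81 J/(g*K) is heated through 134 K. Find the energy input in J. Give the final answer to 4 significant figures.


Q = m * cp * dT
Q = 1539 * 1.81 * 134
Q = 373300 J


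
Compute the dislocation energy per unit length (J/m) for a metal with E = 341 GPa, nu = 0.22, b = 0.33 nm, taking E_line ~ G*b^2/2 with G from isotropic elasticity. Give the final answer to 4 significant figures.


Step 1: G = E / (2*(1+nu))
G = 341 / (2*(1+0.22)) = 139.754 GPa = 1.39754e+11 Pa
Step 2: E_line = G*b^2/2
b = 0.33 nm = 3.3e-10 m
E_line = 0.5 * 1.39754e+11 * (3.3e-10)^2 = 7.61e-09 J/m


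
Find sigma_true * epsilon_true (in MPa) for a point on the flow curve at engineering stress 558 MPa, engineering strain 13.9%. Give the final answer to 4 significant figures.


sigma_true = sigma_eng * (1 + epsilon_eng)
sigma_true = 558 * (1 + 0.139) = 635.562 MPa
epsilon_true = ln(1 + epsilon_eng)
epsilon_true = ln(1 + 0.139) = 0.130151
sigma_true * epsilon_true = 635.562 * 0.130151 = 82.72 MPa


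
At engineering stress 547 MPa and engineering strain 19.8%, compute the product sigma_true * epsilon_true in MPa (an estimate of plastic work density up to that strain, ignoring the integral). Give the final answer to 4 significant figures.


sigma_true = sigma_eng * (1 + epsilon_eng)
sigma_true = 547 * (1 + 0.198) = 655.306 MPa
epsilon_true = ln(1 + epsilon_eng)
epsilon_true = ln(1 + 0.198) = 0.180653
sigma_true * epsilon_true = 655.306 * 0.180653 = 118.4 MPa


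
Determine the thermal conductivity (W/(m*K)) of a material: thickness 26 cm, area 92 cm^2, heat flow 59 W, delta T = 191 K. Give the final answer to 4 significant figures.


k = Q*L / (A*dT)
L = 0.26 m, A = 9.2e-03 m^2
k = 59 * 0.26 / (9.2e-03 * 191)
k = 8.73 W/(m*K)


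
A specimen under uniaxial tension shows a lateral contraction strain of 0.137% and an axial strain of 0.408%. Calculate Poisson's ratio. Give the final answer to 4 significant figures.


nu = -epsilon_lat / epsilon_axial
Lateral strain is contraction (negative), so using magnitudes:
nu = 0.137 / 0.408
nu = 0.3358


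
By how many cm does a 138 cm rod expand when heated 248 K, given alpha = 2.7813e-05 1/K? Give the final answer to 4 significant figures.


dL = L0 * alpha * dT
dL = 138 * 2.7813e-05 * 248
dL = 0.9519 cm


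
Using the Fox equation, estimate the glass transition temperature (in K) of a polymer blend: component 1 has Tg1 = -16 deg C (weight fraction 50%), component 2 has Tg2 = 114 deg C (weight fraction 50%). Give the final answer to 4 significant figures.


1/Tg = w1/Tg1 + w2/Tg2 (in Kelvin)
Tg1 = 257.15 K, Tg2 = 387.15 K
1/Tg = 0.5/257.15 + 0.5/387.15
Tg = 309 K


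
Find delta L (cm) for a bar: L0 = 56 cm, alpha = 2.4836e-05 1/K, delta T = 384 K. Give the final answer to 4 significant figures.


dL = L0 * alpha * dT
dL = 56 * 2.4836e-05 * 384
dL = 0.5341 cm


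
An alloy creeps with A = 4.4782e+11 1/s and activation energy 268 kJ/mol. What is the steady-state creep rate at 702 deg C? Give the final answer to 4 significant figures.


rate = A * exp(-Q / (R*T))
T = 702 + 273.15 = 975.15 K
rate = 4.4782e+11 * exp(-268e3 / (8.314 * 975.15))
rate = 1.972e-03 1/s


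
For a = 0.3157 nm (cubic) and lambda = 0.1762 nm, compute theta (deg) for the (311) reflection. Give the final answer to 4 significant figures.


d = a / sqrt(h^2+k^2+l^2)
d = 0.3157 / sqrt(11) = 0.0951871 nm
lambda = 2*d*sin(theta)  =>  sin(theta) = lambda / (2*d)
sin(theta) = 0.1762 / (2 * 0.0951871) = 0.925545
theta = 67.75 deg


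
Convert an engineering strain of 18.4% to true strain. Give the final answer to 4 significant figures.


epsilon_true = ln(1 + epsilon_eng)
epsilon_true = ln(1 + 0.184)
epsilon_true = 0.1689


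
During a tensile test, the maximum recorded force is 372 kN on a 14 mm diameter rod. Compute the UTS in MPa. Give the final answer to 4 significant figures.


A0 = pi*(d/2)^2 = pi*(14/2)^2 = 153.938 mm^2
UTS = F_max / A0 = 372*1000 / 153.938
UTS = 2417 MPa


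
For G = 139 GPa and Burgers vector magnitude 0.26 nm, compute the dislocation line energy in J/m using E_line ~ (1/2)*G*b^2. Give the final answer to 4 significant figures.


E = G*b^2/2
b = 0.26 nm = 2.6e-10 m
G = 139 GPa = 1.39e+11 Pa
E = 0.5 * 1.39e+11 * (2.6e-10)^2
E = 4.698e-09 J/m


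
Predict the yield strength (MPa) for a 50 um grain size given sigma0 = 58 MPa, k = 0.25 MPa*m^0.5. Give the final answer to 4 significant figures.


sigma_y = sigma0 + k / sqrt(d)
d = 50 um = 5e-05 m
sigma_y = 58 + 0.25 / sqrt(5e-05)
sigma_y = 93.36 MPa


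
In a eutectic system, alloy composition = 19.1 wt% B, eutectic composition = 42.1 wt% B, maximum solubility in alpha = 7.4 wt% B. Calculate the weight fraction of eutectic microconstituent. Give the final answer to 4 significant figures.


f_primary = (C_e - C0) / (C_e - C_alpha_max)
f_primary = (42.1 - 19.1) / (42.1 - 7.4)
f_primary = 0.662824
f_eutectic = 1 - 0.662824 = 0.3372


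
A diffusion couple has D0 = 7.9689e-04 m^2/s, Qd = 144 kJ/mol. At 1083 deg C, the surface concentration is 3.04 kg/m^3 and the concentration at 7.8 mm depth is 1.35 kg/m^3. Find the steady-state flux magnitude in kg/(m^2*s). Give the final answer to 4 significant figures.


Step 1: D = D0 * exp(-Qd/(R*T))
T = 1083 + 273.15 = 1356.15 K
D = 7.9689e-04 * exp(-144e3 / (8.314 * 1356.15)) = 2.26345e-09 m^2/s
Step 2: J = D * (C1 - C2) / dx
J = 2.26345e-09 * (3.04 - 1.35) / 7.8e-03
J = 4.904e-07 kg/(m^2*s)


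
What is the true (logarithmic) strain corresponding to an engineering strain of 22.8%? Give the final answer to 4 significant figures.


epsilon_true = ln(1 + epsilon_eng)
epsilon_true = ln(1 + 0.228)
epsilon_true = 0.2054


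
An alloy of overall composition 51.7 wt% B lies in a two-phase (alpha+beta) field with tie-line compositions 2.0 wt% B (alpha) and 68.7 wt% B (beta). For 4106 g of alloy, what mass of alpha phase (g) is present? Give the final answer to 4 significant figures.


f_alpha = (C_beta - C0) / (C_beta - C_alpha)
f_alpha = (68.7 - 51.7) / (68.7 - 2.0) = 0.254873
m_alpha = f_alpha * m_total = 0.254873 * 4106 = 1047 g


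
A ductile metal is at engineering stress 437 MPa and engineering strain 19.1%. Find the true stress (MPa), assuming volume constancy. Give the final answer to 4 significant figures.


sigma_true = sigma_eng * (1 + epsilon_eng)
sigma_true = 437 * (1 + 0.191)
sigma_true = 520.5 MPa


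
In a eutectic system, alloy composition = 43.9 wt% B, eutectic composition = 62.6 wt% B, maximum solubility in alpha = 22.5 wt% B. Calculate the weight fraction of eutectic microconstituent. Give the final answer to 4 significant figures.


f_primary = (C_e - C0) / (C_e - C_alpha_max)
f_primary = (62.6 - 43.9) / (62.6 - 22.5)
f_primary = 0.466334
f_eutectic = 1 - 0.466334 = 0.5337


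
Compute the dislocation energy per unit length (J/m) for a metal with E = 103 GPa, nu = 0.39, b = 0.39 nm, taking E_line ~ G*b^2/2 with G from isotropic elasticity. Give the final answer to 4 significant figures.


Step 1: G = E / (2*(1+nu))
G = 103 / (2*(1+0.39)) = 37.0504 GPa = 3.70504e+10 Pa
Step 2: E_line = G*b^2/2
b = 0.39 nm = 3.9e-10 m
E_line = 0.5 * 3.70504e+10 * (3.9e-10)^2 = 2.818e-09 J/m


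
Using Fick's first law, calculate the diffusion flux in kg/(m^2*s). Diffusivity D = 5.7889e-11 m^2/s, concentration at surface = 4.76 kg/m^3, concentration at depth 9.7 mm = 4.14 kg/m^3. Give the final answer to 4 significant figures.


J = -D * (dC/dx) = D * (C1 - C2) / dx
J = 5.7889e-11 * (4.76 - 4.14) / 9.7e-03
J = 3.7e-09 kg/(m^2*s)


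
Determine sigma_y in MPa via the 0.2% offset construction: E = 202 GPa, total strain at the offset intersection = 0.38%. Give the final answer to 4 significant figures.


Offset strain = 0.002
Elastic strain at yield = total_strain - offset = 3.8e-03 - 0.002 = 1.8e-03
sigma_y = E * elastic_strain = 202000 * 1.8e-03
sigma_y = 363.6 MPa


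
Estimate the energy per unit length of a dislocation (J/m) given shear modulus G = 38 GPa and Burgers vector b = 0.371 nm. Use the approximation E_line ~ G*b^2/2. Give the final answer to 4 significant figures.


E = G*b^2/2
b = 0.371 nm = 3.71e-10 m
G = 38 GPa = 3.8e+10 Pa
E = 0.5 * 3.8e+10 * (3.71e-10)^2
E = 2.615e-09 J/m


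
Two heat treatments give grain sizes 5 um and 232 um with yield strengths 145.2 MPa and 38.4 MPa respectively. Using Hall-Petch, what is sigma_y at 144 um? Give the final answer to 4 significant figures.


sigma_y = sigma0 + k / sqrt(d)
1/sqrt(d1) = 1/sqrt(5e-06) = 447.214;  1/sqrt(d2) = 65.6532
k = (sigma1 - sigma2) / (1/sqrt(d1) - 1/sqrt(d2)) = (145.2 - 38.4) / (447.214 - 65.6532) = 0.279903 MPa*m^0.5
sigma0 = sigma1 - k/sqrt(d1) = 145.2 - 0.279903*447.214 = 20.0234 MPa
sigma_y(d3) = 20.0234 + 0.279903 / sqrt(1.44e-04) = 43.35 MPa


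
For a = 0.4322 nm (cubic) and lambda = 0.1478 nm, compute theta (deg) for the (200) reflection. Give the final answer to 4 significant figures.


d = a / sqrt(h^2+k^2+l^2)
d = 0.4322 / sqrt(4) = 0.2161 nm
lambda = 2*d*sin(theta)  =>  sin(theta) = lambda / (2*d)
sin(theta) = 0.1478 / (2 * 0.2161) = 0.341971
theta = 20 deg


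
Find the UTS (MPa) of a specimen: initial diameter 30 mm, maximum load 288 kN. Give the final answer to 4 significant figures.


A0 = pi*(d/2)^2 = pi*(30/2)^2 = 706.858 mm^2
UTS = F_max / A0 = 288*1000 / 706.858
UTS = 407.4 MPa


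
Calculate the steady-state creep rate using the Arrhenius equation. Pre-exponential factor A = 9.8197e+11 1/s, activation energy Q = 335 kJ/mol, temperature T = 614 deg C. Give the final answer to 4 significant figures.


rate = A * exp(-Q / (R*T))
T = 614 + 273.15 = 887.15 K
rate = 9.8197e+11 * exp(-335e3 / (8.314 * 887.15))
rate = 1.849e-08 1/s


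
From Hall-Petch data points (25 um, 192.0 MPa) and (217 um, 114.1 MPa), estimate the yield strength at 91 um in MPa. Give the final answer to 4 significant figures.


sigma_y = sigma0 + k / sqrt(d)
1/sqrt(d1) = 1/sqrt(2.5e-05) = 200;  1/sqrt(d2) = 67.8844
k = (sigma1 - sigma2) / (1/sqrt(d1) - 1/sqrt(d2)) = (192.0 - 114.1) / (200 - 67.8844) = 0.589635 MPa*m^0.5
sigma0 = sigma1 - k/sqrt(d1) = 192.0 - 0.589635*200 = 74.073 MPa
sigma_y(d3) = 74.073 + 0.589635 / sqrt(9.1e-05) = 135.9 MPa


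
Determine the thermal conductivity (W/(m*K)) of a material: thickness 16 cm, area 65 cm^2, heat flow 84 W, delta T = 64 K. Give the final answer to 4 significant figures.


k = Q*L / (A*dT)
L = 0.16 m, A = 6.5e-03 m^2
k = 84 * 0.16 / (6.5e-03 * 64)
k = 32.31 W/(m*K)


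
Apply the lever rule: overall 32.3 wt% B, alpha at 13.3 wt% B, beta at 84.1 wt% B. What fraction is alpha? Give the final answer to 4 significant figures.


f_alpha = (C_beta - C0) / (C_beta - C_alpha)
f_alpha = (84.1 - 32.3) / (84.1 - 13.3)
f_alpha = 0.7316


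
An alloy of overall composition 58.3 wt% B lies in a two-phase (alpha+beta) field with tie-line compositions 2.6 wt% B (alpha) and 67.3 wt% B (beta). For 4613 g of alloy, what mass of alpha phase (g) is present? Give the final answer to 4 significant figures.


f_alpha = (C_beta - C0) / (C_beta - C_alpha)
f_alpha = (67.3 - 58.3) / (67.3 - 2.6) = 0.139104
m_alpha = f_alpha * m_total = 0.139104 * 4613 = 641.7 g


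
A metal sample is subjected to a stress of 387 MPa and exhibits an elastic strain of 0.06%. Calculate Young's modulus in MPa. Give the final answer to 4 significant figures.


E = sigma / epsilon
epsilon = 0.06% = 6e-04
E = 387 / 6e-04
E = 645000 MPa


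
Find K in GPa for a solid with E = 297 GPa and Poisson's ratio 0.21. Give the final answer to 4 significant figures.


K = E / (3*(1-2*nu))
K = 297 / (3*(1-2*0.21))
K = 170.7 GPa


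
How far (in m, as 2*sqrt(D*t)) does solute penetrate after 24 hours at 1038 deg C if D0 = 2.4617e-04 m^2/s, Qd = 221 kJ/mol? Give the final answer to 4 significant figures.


Step 1: D = D0 * exp(-Qd/(R*T))
T = 1311.15 K
D = 2.4617e-04 * exp(-221e3 / (8.314 * 1311.15)) = 3.8596e-13 m^2/s
Step 2: L = 2*sqrt(D*t)
t = 24 h = 86400 s
L = 2*sqrt(3.8596e-13 * 86400) = 3.652e-04 m


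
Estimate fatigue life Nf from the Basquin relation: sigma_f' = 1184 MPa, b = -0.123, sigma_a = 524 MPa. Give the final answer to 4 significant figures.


sigma_a = sigma_f' * (2*Nf)^b
2*Nf = (sigma_a / sigma_f')^(1/b)
2*Nf = (524 / 1184)^(1/-0.123)
2*Nf = 755.466
Nf = 377.7 cycles


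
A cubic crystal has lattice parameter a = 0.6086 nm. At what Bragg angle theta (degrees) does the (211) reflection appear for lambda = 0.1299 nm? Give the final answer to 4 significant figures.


d = a / sqrt(h^2+k^2+l^2)
d = 0.6086 / sqrt(6) = 0.24846 nm
lambda = 2*d*sin(theta)  =>  sin(theta) = lambda / (2*d)
sin(theta) = 0.1299 / (2 * 0.24846) = 0.26141
theta = 15.15 deg


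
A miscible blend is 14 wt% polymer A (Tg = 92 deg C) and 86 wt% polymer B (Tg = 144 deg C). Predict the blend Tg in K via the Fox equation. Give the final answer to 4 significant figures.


1/Tg = w1/Tg1 + w2/Tg2 (in Kelvin)
Tg1 = 365.15 K, Tg2 = 417.15 K
1/Tg = 0.14/365.15 + 0.86/417.15
Tg = 409 K


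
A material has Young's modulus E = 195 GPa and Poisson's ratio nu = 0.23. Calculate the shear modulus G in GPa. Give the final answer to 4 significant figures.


G = E / (2*(1+nu))
G = 195 / (2*(1+0.23))
G = 79.27 GPa


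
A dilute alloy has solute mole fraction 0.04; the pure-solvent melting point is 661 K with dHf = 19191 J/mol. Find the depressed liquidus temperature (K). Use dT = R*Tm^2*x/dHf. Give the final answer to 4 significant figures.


dT = R*Tm^2*x / dHf
dT = 8.314 * 661^2 * 0.04 / 19191
dT = 7.57138 K
T_new = 661 - 7.57138 = 653.4 K


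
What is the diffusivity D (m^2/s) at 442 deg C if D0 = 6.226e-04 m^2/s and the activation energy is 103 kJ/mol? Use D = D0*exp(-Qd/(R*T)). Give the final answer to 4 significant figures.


D = D0 * exp(-Qd / (R*T))
T = 715.15 K
D = 6.226e-04 * exp(-103e3 / (8.314 * 715.15))
D = 1.866e-11 m^2/s


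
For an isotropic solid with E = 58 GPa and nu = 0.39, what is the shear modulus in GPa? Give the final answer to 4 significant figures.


G = E / (2*(1+nu))
G = 58 / (2*(1+0.39))
G = 20.86 GPa


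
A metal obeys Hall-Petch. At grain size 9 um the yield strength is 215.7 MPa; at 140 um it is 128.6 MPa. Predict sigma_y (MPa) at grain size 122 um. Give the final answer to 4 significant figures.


sigma_y = sigma0 + k / sqrt(d)
1/sqrt(d1) = 1/sqrt(9e-06) = 333.333;  1/sqrt(d2) = 84.5154
k = (sigma1 - sigma2) / (1/sqrt(d1) - 1/sqrt(d2)) = (215.7 - 128.6) / (333.333 - 84.5154) = 0.350055 MPa*m^0.5
sigma0 = sigma1 - k/sqrt(d1) = 215.7 - 0.350055*333.333 = 99.0149 MPa
sigma_y(d3) = 99.0149 + 0.350055 / sqrt(1.22e-04) = 130.7 MPa


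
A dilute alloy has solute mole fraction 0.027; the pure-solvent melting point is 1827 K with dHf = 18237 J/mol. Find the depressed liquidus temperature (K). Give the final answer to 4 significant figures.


dT = R*Tm^2*x / dHf
dT = 8.314 * 1827^2 * 0.027 / 18237
dT = 41.0863 K
T_new = 1827 - 41.0863 = 1786 K


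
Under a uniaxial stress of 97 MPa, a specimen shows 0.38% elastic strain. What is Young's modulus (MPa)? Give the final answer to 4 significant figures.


E = sigma / epsilon
epsilon = 0.38% = 3.8e-03
E = 97 / 3.8e-03
E = 25530 MPa


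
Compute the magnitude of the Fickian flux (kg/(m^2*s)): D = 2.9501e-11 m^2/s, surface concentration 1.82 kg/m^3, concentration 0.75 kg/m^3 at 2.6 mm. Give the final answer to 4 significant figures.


J = -D * (dC/dx) = D * (C1 - C2) / dx
J = 2.9501e-11 * (1.82 - 0.75) / 2.6e-03
J = 1.214e-08 kg/(m^2*s)


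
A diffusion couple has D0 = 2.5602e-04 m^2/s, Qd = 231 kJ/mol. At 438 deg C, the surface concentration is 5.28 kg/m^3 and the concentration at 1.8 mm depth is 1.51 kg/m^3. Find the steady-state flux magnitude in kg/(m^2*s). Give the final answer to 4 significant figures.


Step 1: D = D0 * exp(-Qd/(R*T))
T = 438 + 273.15 = 711.15 K
D = 2.5602e-04 * exp(-231e3 / (8.314 * 711.15)) = 2.75735e-21 m^2/s
Step 2: J = D * (C1 - C2) / dx
J = 2.75735e-21 * (5.28 - 1.51) / 1.8e-03
J = 5.775e-18 kg/(m^2*s)


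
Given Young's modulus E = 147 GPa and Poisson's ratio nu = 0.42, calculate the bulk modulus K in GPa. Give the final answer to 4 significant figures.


K = E / (3*(1-2*nu))
K = 147 / (3*(1-2*0.42))
K = 306.3 GPa


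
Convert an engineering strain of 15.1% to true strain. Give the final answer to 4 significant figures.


epsilon_true = ln(1 + epsilon_eng)
epsilon_true = ln(1 + 0.151)
epsilon_true = 0.1406


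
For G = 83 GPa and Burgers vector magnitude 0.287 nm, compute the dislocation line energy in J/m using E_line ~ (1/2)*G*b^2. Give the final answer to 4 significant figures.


E = G*b^2/2
b = 0.287 nm = 2.87e-10 m
G = 83 GPa = 8.3e+10 Pa
E = 0.5 * 8.3e+10 * (2.87e-10)^2
E = 3.418e-09 J/m


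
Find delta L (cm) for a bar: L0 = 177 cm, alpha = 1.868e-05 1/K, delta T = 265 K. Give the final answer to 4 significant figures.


dL = L0 * alpha * dT
dL = 177 * 1.868e-05 * 265
dL = 0.8762 cm


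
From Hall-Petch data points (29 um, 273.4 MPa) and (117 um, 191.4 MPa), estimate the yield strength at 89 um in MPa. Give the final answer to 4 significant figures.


sigma_y = sigma0 + k / sqrt(d)
1/sqrt(d1) = 1/sqrt(2.9e-05) = 185.695;  1/sqrt(d2) = 92.45
k = (sigma1 - sigma2) / (1/sqrt(d1) - 1/sqrt(d2)) = (273.4 - 191.4) / (185.695 - 92.45) = 0.879401 MPa*m^0.5
sigma0 = sigma1 - k/sqrt(d1) = 273.4 - 0.879401*185.695 = 110.099 MPa
sigma_y(d3) = 110.099 + 0.879401 / sqrt(8.9e-05) = 203.3 MPa


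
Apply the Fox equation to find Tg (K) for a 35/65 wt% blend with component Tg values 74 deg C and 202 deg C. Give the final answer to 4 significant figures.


1/Tg = w1/Tg1 + w2/Tg2 (in Kelvin)
Tg1 = 347.15 K, Tg2 = 475.15 K
1/Tg = 0.35/347.15 + 0.65/475.15
Tg = 420.8 K


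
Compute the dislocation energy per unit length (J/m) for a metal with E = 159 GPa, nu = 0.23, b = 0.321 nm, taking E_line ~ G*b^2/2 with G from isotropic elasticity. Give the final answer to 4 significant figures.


Step 1: G = E / (2*(1+nu))
G = 159 / (2*(1+0.23)) = 64.6341 GPa = 6.46341e+10 Pa
Step 2: E_line = G*b^2/2
b = 0.321 nm = 3.21e-10 m
E_line = 0.5 * 6.46341e+10 * (3.21e-10)^2 = 3.33e-09 J/m


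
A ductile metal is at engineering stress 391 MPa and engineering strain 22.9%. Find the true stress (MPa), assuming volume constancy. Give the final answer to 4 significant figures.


sigma_true = sigma_eng * (1 + epsilon_eng)
sigma_true = 391 * (1 + 0.229)
sigma_true = 480.5 MPa


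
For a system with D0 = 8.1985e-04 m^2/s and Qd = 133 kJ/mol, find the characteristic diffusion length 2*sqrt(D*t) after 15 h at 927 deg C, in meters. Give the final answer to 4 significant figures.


Step 1: D = D0 * exp(-Qd/(R*T))
T = 1200.15 K
D = 8.1985e-04 * exp(-133e3 / (8.314 * 1200.15)) = 1.33324e-09 m^2/s
Step 2: L = 2*sqrt(D*t)
t = 15 h = 54000 s
L = 2*sqrt(1.33324e-09 * 54000) = 0.01697 m


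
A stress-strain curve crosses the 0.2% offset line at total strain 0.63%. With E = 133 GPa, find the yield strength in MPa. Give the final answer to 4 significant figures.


Offset strain = 0.002
Elastic strain at yield = total_strain - offset = 6.3e-03 - 0.002 = 4.3e-03
sigma_y = E * elastic_strain = 133000 * 4.3e-03
sigma_y = 571.9 MPa


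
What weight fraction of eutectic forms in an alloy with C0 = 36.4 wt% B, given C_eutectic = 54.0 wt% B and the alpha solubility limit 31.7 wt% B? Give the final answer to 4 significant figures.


f_primary = (C_e - C0) / (C_e - C_alpha_max)
f_primary = (54.0 - 36.4) / (54.0 - 31.7)
f_primary = 0.789238
f_eutectic = 1 - 0.789238 = 0.2108


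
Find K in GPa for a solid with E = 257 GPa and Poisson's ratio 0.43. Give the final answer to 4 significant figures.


K = E / (3*(1-2*nu))
K = 257 / (3*(1-2*0.43))
K = 611.9 GPa


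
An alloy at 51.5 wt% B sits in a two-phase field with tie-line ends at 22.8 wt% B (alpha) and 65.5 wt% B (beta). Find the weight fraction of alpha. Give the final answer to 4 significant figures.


f_alpha = (C_beta - C0) / (C_beta - C_alpha)
f_alpha = (65.5 - 51.5) / (65.5 - 22.8)
f_alpha = 0.3279


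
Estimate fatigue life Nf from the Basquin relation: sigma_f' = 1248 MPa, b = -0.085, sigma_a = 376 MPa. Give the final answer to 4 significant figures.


sigma_a = sigma_f' * (2*Nf)^b
2*Nf = (sigma_a / sigma_f')^(1/b)
2*Nf = (376 / 1248)^(1/-0.085)
2*Nf = 1.34811e+06
Nf = 674100 cycles


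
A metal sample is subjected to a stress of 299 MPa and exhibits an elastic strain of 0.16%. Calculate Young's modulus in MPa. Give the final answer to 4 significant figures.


E = sigma / epsilon
epsilon = 0.16% = 1.6e-03
E = 299 / 1.6e-03
E = 186900 MPa


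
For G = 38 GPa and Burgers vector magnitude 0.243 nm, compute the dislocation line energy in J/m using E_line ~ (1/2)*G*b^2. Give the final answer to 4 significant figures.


E = G*b^2/2
b = 0.243 nm = 2.43e-10 m
G = 38 GPa = 3.8e+10 Pa
E = 0.5 * 3.8e+10 * (2.43e-10)^2
E = 1.122e-09 J/m


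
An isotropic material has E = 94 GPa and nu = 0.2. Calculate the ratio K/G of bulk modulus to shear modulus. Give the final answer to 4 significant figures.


G = E / (2*(1+nu))
G = 94 / (2*(1+0.2)) = 39.1667 GPa
K = E / (3*(1-2*nu))
K = 94 / (3*(1-2*0.2)) = 52.2222 GPa
K/G = 52.2222 / 39.1667 = 1.333


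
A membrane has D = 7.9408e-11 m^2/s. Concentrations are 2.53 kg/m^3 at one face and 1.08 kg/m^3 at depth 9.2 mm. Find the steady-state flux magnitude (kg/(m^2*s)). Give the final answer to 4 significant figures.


J = -D * (dC/dx) = D * (C1 - C2) / dx
J = 7.9408e-11 * (2.53 - 1.08) / 9.2e-03
J = 1.252e-08 kg/(m^2*s)


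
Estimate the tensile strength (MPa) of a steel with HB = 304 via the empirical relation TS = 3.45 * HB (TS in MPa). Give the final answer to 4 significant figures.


TS (MPa) = 3.45 * HB
TS = 3.45 * 304
TS = 1049 MPa


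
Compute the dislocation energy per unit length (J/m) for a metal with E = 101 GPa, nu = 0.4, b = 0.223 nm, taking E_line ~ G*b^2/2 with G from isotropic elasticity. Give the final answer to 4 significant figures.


Step 1: G = E / (2*(1+nu))
G = 101 / (2*(1+0.4)) = 36.0714 GPa = 3.60714e+10 Pa
Step 2: E_line = G*b^2/2
b = 0.223 nm = 2.23e-10 m
E_line = 0.5 * 3.60714e+10 * (2.23e-10)^2 = 8.969e-10 J/m


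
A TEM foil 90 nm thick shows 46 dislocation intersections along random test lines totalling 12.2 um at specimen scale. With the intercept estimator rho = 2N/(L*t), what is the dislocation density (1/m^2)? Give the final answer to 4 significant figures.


rho = 2N / (L * t)
L = 12.2 um = 1.22e-05 m, t = 90 nm = 9e-08 m
rho = 2 * 46 / (1.22e-05 * 9e-08)
rho = 8.379e+13 1/m^2


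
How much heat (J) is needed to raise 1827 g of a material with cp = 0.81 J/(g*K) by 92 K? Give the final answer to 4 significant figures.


Q = m * cp * dT
Q = 1827 * 0.81 * 92
Q = 136100 J


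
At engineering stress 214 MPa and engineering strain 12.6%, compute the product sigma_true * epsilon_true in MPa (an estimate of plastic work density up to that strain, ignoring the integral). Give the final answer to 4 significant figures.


sigma_true = sigma_eng * (1 + epsilon_eng)
sigma_true = 214 * (1 + 0.126) = 240.964 MPa
epsilon_true = ln(1 + epsilon_eng)
epsilon_true = ln(1 + 0.126) = 0.118672
sigma_true * epsilon_true = 240.964 * 0.118672 = 28.6 MPa


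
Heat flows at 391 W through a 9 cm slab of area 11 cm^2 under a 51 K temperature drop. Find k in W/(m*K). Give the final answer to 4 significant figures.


k = Q*L / (A*dT)
L = 0.09 m, A = 1.1e-03 m^2
k = 391 * 0.09 / (1.1e-03 * 51)
k = 627.3 W/(m*K)


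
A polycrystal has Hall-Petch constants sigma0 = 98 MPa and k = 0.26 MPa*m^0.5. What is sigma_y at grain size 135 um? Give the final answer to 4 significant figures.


sigma_y = sigma0 + k / sqrt(d)
d = 135 um = 1.35e-04 m
sigma_y = 98 + 0.26 / sqrt(1.35e-04)
sigma_y = 120.4 MPa


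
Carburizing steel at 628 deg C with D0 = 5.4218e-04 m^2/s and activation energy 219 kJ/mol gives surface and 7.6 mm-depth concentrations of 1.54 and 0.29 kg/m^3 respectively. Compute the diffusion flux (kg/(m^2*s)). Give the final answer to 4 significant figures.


Step 1: D = D0 * exp(-Qd/(R*T))
T = 628 + 273.15 = 901.15 K
D = 5.4218e-04 * exp(-219e3 / (8.314 * 901.15)) = 1.09516e-16 m^2/s
Step 2: J = D * (C1 - C2) / dx
J = 1.09516e-16 * (1.54 - 0.29) / 7.6e-03
J = 1.801e-14 kg/(m^2*s)


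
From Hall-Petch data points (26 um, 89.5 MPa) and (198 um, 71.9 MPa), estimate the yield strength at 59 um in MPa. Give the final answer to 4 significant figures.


sigma_y = sigma0 + k / sqrt(d)
1/sqrt(d1) = 1/sqrt(2.6e-05) = 196.116;  1/sqrt(d2) = 71.0669
k = (sigma1 - sigma2) / (1/sqrt(d1) - 1/sqrt(d2)) = (89.5 - 71.9) / (196.116 - 71.0669) = 0.140745 MPa*m^0.5
sigma0 = sigma1 - k/sqrt(d1) = 89.5 - 0.140745*196.116 = 61.8977 MPa
sigma_y(d3) = 61.8977 + 0.140745 / sqrt(5.9e-05) = 80.22 MPa


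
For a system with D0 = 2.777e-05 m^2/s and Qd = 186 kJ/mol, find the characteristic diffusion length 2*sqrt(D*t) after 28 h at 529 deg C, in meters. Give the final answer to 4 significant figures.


Step 1: D = D0 * exp(-Qd/(R*T))
T = 802.15 K
D = 2.777e-05 * exp(-186e3 / (8.314 * 802.15)) = 2.14356e-17 m^2/s
Step 2: L = 2*sqrt(D*t)
t = 28 h = 100800 s
L = 2*sqrt(2.14356e-17 * 100800) = 2.94e-06 m


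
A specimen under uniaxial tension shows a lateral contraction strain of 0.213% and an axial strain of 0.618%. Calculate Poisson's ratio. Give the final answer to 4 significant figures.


nu = -epsilon_lat / epsilon_axial
Lateral strain is contraction (negative), so using magnitudes:
nu = 0.213 / 0.618
nu = 0.3447


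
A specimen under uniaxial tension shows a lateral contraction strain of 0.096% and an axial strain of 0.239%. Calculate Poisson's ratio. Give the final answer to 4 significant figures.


nu = -epsilon_lat / epsilon_axial
Lateral strain is contraction (negative), so using magnitudes:
nu = 0.096 / 0.239
nu = 0.4017


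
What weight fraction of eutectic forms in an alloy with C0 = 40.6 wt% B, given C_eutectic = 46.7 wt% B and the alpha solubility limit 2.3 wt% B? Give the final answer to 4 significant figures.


f_primary = (C_e - C0) / (C_e - C_alpha_max)
f_primary = (46.7 - 40.6) / (46.7 - 2.3)
f_primary = 0.137387
f_eutectic = 1 - 0.137387 = 0.8626


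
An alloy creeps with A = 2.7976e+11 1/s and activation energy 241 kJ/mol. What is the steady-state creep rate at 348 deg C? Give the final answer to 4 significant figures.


rate = A * exp(-Q / (R*T))
T = 348 + 273.15 = 621.15 K
rate = 2.7976e+11 * exp(-241e3 / (8.314 * 621.15))
rate = 1.512e-09 1/s


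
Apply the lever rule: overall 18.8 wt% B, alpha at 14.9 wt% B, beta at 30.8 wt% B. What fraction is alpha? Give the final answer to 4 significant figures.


f_alpha = (C_beta - C0) / (C_beta - C_alpha)
f_alpha = (30.8 - 18.8) / (30.8 - 14.9)
f_alpha = 0.7547


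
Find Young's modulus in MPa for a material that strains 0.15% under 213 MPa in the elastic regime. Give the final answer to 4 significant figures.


E = sigma / epsilon
epsilon = 0.15% = 1.5e-03
E = 213 / 1.5e-03
E = 142000 MPa


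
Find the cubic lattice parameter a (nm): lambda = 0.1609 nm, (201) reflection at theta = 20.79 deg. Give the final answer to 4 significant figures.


d = lambda / (2*sin(theta))
d = 0.1609 / (2*sin(20.79 deg))
d = 0.226656 nm
a = d * sqrt(h^2+k^2+l^2) = 0.226656 * sqrt(5)
a = 0.5068 nm


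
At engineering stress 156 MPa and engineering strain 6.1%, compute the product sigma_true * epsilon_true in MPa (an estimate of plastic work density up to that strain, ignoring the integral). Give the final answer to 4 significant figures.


sigma_true = sigma_eng * (1 + epsilon_eng)
sigma_true = 156 * (1 + 0.061) = 165.516 MPa
epsilon_true = ln(1 + epsilon_eng)
epsilon_true = ln(1 + 0.061) = 0.0592119
sigma_true * epsilon_true = 165.516 * 0.0592119 = 9.801 MPa


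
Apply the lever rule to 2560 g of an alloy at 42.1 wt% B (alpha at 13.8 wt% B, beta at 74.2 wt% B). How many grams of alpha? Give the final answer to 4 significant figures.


f_alpha = (C_beta - C0) / (C_beta - C_alpha)
f_alpha = (74.2 - 42.1) / (74.2 - 13.8) = 0.531457
m_alpha = f_alpha * m_total = 0.531457 * 2560 = 1361 g


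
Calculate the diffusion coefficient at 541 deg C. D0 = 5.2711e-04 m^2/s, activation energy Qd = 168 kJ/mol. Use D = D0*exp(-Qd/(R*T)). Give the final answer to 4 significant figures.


D = D0 * exp(-Qd / (R*T))
T = 814.15 K
D = 5.2711e-04 * exp(-168e3 / (8.314 * 814.15))
D = 8.768e-15 m^2/s


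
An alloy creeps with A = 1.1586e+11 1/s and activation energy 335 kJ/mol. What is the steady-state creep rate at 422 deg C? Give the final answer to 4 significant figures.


rate = A * exp(-Q / (R*T))
T = 422 + 273.15 = 695.15 K
rate = 1.1586e+11 * exp(-335e3 / (8.314 * 695.15))
rate = 7.773e-15 1/s
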